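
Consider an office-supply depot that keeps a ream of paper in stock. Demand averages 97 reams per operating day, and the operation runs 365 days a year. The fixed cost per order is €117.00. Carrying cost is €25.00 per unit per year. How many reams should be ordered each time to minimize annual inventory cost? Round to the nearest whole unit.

Annual demand D = 97 × 365 = 35,405.
EOQ = √(2DS / H) = √(2 × 35,405 × 117 / 25).
= √(8,284,770 / 25) = √331,390.8 ≈ 575.666.

Q* ≈ 576 reams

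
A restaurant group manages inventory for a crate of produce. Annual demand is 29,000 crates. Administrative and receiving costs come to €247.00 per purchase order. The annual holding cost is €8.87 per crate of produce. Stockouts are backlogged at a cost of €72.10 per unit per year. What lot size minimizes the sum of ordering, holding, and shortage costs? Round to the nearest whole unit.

Q* ≈ 1,347 crates

With planned backorders, Q* = √(2DS/H) · √((H+B)/B).
√(2DS/H) = √(2 × 29,000 × 247 / 8.87) = 1270.869.
√((H+B)/B) = √((8.87+72.1)/72.1) = 1.0597.
Q* ≈ 1346.775.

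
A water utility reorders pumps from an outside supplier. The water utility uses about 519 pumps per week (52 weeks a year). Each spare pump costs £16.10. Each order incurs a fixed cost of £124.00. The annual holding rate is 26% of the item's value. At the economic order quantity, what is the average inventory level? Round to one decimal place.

Average inventory ≈ 632.2 pumps

Annual demand D = 519 × 52 = 26,988.
Holding cost H = 0.26 × £16.10 = £4.1860 per unit per year.
EOQ = √(2DS/H) = √(2 × 26,988 × 124 / 4.186) ≈ 1264.48.
Average inventory = Q*/2 ≈ 1264.48 / 2 = 632.239.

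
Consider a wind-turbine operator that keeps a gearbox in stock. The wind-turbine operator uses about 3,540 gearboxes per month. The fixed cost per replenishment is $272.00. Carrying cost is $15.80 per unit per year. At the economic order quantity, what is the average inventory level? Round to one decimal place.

Annual demand D = 3,540 × 12 = 42,480.
Q* = √(2DS/H) = √(2 × 42,480 × 272 / 15.8) ≈ 1209.38.
Average inventory = Q*/2 ≈ 1209.38 / 2 = 604.691.

Average inventory ≈ 604.7 gearboxes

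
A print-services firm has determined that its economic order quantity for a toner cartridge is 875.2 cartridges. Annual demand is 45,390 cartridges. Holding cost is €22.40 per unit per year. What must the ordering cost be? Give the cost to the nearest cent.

S ≈ €189.00

The basic EOQ model gives Q* = √(2DS/H); rearrange for the unknown.
From Q* = √(2DS/H): S = Q*²H / (2D) = 875.2² × 22.4 / (2 × 45,390) = 189.0046.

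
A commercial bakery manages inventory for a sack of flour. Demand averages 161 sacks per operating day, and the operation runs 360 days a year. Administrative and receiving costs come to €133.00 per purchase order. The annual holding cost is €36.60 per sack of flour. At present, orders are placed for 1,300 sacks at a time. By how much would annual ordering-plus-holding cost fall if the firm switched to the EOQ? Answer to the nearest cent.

Annual demand D = 161 × 360 = 57,960.
EOQ = √(2DS/H) = √(2 × 57,960 × 133 / 36.6) ≈ 649.03.
Cost at Q* = (D/Q*)S + (Q*/2)H = √(2DSH) ≈ €23,754.48.
Cost at Q = 1,300: (57,960/1,300)×133 + (1,300/2)×36.6 = €5,929.75 + €23,790.00 = €29,719.75.
Excess = €29,719.75 − €23,754.48 = €5,965.27.

Extra cost ≈ €5,965.27 per year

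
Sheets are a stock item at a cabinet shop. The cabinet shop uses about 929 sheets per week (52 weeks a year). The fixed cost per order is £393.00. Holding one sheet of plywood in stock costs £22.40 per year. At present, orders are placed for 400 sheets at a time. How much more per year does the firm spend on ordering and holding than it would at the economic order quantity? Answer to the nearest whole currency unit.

Annual demand D = 929 × 52 = 48,308.
EOQ = √(2DS/H) = √(2 × 48,308 × 393 / 22.4) ≈ 1301.96.
Cost at Q* = (D/Q*)S + (Q*/2)H = √(2DSH) ≈ £29,163.85.
Cost at Q = 400: (48,308/400)×393 + (400/2)×22.4 = £47,462.61 + £4,480.00 = £51,942.61.
Excess = £51,942.61 − £29,163.85 = £22,778.76.

Extra cost ≈ £22,779 per year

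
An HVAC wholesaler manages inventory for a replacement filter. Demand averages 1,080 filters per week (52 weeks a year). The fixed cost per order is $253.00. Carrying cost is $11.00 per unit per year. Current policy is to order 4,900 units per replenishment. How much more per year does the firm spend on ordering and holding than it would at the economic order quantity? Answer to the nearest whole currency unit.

Annual demand D = 1,080 × 52 = 56,160.
EOQ = √(2DS/H) = √(2 × 56,160 × 253 / 11) ≈ 1607.28.
Cost at Q* = (D/Q*)S + (Q*/2)H = √(2DSH) ≈ $17,680.12.
Cost at Q = 4,900: (56,160/4,900)×253 + (4,900/2)×11 = $2,899.69 + $26,950.00 = $29,849.69.
Excess = $29,849.69 − $17,680.12 = $12,169.57.

Extra cost ≈ $12,170 per year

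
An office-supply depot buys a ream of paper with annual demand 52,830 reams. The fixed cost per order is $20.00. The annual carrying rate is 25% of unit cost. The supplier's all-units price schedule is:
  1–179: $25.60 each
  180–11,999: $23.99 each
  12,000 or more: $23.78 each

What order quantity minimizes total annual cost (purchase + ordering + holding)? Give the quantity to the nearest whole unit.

Holding cost per unit per year at price C is H = 0.25·C.
For each price level, check whether its EOQ is feasible; otherwise the best quantity at that price is the breakpoint.
Tier 1 ($25.60): EOQ = 574.6 exceeds tier's upper bound 179, so this tier is dominated.
EOQ at $23.99 = 593.6 (feasible in tier 2): TC = 52,830×$23.99 + (52,830/593.6)×20 + (593.6/2)×0.25×$23.99 = $1,270,951.74.
EOQ at $23.78 = 596.2 < 12000, so use break Q=12000: TC = 52,830×$23.78 + (52,830/12000.0)×20 + (12000.0/2)×0.25×$23.78 = $1,292,055.45.
Lowest total cost is $1,270,951.74 at Q = 593.6.

Q* ≈ 594 reams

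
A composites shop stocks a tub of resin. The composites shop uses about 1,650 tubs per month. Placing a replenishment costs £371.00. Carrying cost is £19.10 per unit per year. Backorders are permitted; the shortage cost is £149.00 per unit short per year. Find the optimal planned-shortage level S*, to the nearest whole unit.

S* ≈ 106 tubs

Annual demand D = 1,650 × 12 = 19,800.
With planned backorders, Q* = √(2DS/H) · √((H+B)/B).
√(2DS/H) = √(2 × 19,800 × 371 / 19.1) = 877.037.
√((H+B)/B) = √((19.1+149)/149) = 1.0622.
Q* ≈ 931.555.
S* = Q* · H/(H+B) = 931.555 × 19.1/168.1 ≈ 105.846.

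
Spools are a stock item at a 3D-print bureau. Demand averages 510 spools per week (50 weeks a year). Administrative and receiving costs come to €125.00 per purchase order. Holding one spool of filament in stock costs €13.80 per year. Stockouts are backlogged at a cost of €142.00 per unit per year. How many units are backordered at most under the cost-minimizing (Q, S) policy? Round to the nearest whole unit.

S* ≈ 63 spools

Annual demand D = 510 × 50 = 25,500.
With planned backorders, Q* = √(2DS/H) · √((H+B)/B).
√(2DS/H) = √(2 × 25,500 × 125 / 13.8) = 679.674.
√((H+B)/B) = √((13.8+142)/142) = 1.0475.
Q* ≈ 711.935.
S* = Q* · H/(H+B) = 711.935 × 13.8/155.8 ≈ 63.060.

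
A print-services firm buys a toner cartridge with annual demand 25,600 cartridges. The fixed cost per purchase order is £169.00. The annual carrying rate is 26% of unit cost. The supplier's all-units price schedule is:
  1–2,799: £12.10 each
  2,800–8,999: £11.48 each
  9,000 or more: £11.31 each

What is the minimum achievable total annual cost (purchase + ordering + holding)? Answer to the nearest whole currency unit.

TC* ≈ £299,612

Holding cost per unit per year at price C is H = 0.26·C.
Evaluate total cost at each tier's feasible EOQ or, if the EOQ is below the tier, at the tier's minimum quantity.
EOQ at £12.10 = 1658.4 (feasible in tier 1): TC = 25,600×£12.10 + (25,600/1658.4)×169 + (1658.4/2)×0.26×£12.10 = £314,977.44.
EOQ at £11.48 = 1702.6 < 2800, so use break Q=2800: TC = 25,600×£11.48 + (25,600/2800.0)×169 + (2800.0/2)×0.26×£11.48 = £299,611.86.
EOQ at £11.31 = 1715.4 < 9000, so use break Q=9000: TC = 25,600×£11.31 + (25,600/9000.0)×169 + (9000.0/2)×0.26×£11.31 = £303,249.41.
Lowest total cost among the candidates is at Q = 2800.0.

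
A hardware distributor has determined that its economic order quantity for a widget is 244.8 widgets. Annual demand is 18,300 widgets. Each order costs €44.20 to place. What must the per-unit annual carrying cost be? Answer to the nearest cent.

H ≈ €26.99

Invert the EOQ relation Q*² = 2DS/H.
From Q* = √(2DS/H): H = 2DS / Q*² = 2 × 18,300 × 44.2 / 244.8² = 26.9948.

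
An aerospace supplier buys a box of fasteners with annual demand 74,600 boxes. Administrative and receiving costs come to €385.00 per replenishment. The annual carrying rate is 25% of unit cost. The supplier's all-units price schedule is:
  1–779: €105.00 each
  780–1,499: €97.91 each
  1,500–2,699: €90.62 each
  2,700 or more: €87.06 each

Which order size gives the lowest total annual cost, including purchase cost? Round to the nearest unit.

Holding cost per unit per year at price C is H = 0.25·C.
Evaluate total cost at each tier's feasible EOQ or, if the EOQ is below the tier, at the tier's minimum quantity.
Tier 1 (€105.00): EOQ = 1479.3 exceeds tier's upper bound 779, so this tier is dominated.
Tier 2 (€97.91): EOQ = 1531.9 exceeds tier's upper bound 1499, so this tier is dominated.
EOQ at €90.62 = 1592.3 (feasible in tier 3): TC = 74,600×€90.62 + (74,600/1592.3)×385 + (1592.3/2)×0.25×€90.62 = €6,796,326.21.
EOQ at €87.06 = 1624.6 < 2700, so use break Q=2700: TC = 74,600×€87.06 + (74,600/2700.0)×385 + (2700.0/2)×0.25×€87.06 = €6,534,696.16.
Lowest total cost is €6,534,696.16 at Q = 2700.0.

Q* ≈ 2,700 boxes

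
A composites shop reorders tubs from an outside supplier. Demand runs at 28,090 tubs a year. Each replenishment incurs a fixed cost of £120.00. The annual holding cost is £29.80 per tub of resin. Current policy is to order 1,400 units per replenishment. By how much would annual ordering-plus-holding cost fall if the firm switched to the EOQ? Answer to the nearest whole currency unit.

Extra cost ≈ £9,094 per year

EOQ = √(2DS/H) = √(2 × 28,090 × 120 / 29.8) ≈ 475.63.
Cost at Q* = (D/Q*)S + (Q*/2)H = √(2DSH) ≈ £14,173.91.
Cost at Q = 1,400: (28,090/1,400)×120 + (1,400/2)×29.8 = £2,407.71 + £20,860.00 = £23,267.71.
Excess = £23,267.71 − £14,173.91 = £9,093.81.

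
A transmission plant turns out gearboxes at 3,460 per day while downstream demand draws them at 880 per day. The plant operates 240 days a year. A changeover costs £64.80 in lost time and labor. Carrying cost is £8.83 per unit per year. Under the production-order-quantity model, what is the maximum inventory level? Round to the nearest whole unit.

I_max ≈ 1,520 gearboxes

Annual demand D = 880 × 240 = 211,200.
Production build-up factor (1 − d/p) = 1 − 880/3,460 = 0.7457.
Q* = √(2DS / (H(1 − d/p))) = √(2 × 211,200 × 64.8 / (8.83 × 0.7457)).
= √(27,371,520 / 6.5842) ≈ 2038.906.
Maximum inventory = Q*(1 − d/p) = 2038.906 × 0.7457 ≈ 1520.341.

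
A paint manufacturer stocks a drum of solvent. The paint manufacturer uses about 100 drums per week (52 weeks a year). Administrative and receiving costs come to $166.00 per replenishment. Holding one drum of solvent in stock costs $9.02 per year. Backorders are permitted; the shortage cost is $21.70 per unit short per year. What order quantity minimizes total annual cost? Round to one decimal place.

Q* ≈ 520.5 drums

Annual demand D = 100 × 52 = 5,200.
With planned backorders, Q* = √(2DS/H) · √((H+B)/B).
√(2DS/H) = √(2 × 5,200 × 166 / 9.02) = 437.489.
√((H+B)/B) = √((9.02+21.7)/21.7) = 1.1898.
Q* ≈ 520.533.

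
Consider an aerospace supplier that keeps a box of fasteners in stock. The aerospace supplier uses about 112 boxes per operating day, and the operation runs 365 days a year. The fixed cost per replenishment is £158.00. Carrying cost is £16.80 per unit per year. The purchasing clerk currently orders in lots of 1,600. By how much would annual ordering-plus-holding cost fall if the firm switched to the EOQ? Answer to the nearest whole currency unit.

Annual demand D = 112 × 365 = 40,880.
EOQ = √(2DS/H) = √(2 × 40,880 × 158 / 16.8) ≈ 876.89.
Cost at Q* = (D/Q*)S + (Q*/2)H = √(2DSH) ≈ £14,731.73.
Cost at Q = 1,600: (40,880/1,600)×158 + (1,600/2)×16.8 = £4,036.90 + £13,440.00 = £17,476.90.
Excess = £17,476.90 − £14,731.73 = £2,745.17.

Extra cost ≈ £2,745 per year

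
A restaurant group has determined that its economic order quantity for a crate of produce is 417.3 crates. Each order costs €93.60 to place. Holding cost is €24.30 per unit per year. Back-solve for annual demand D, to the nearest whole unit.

D ≈ 22,605 crates per year

Invert the EOQ relation Q*² = 2DS/H.
From Q* = √(2DS/H): D = Q*²H / (2S) = 417.3² × 24.3 / (2 × 93.6) = 22604.619.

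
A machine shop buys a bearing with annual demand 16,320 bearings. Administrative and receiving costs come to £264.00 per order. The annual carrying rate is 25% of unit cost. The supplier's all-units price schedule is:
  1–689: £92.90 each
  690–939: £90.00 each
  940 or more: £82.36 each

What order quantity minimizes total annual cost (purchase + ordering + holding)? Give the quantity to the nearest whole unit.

Holding cost per unit per year at price C is H = 0.25·C.
Evaluate total cost at each tier's feasible EOQ or, if the EOQ is below the tier, at the tier's minimum quantity.
EOQ at £92.90 = 609.1 (feasible in tier 1): TC = 16,320×£92.90 + (16,320/609.1)×264 + (609.1/2)×0.25×£92.90 = £1,530,274.69.
EOQ at £90.00 = 618.9 < 690, so use break Q=690: TC = 16,320×£90.00 + (16,320/690.0)×264 + (690.0/2)×0.25×£90.00 = £1,482,806.67.
EOQ at £82.36 = 646.9 < 940, so use break Q=940: TC = 16,320×£82.36 + (16,320/940.0)×264 + (940.0/2)×0.25×£82.36 = £1,358,375.99.
Lowest total cost is £1,358,375.99 at Q = 940.0.

Q* ≈ 940 bearings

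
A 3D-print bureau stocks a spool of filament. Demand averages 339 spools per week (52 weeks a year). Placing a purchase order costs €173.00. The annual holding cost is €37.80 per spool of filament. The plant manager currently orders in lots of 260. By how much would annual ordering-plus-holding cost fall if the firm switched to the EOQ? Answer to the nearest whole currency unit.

Extra cost ≈ €1,459 per year

Annual demand D = 339 × 52 = 17,628.
EOQ = √(2DS/H) = √(2 × 17,628 × 173 / 37.8) ≈ 401.69.
Cost at Q* = (D/Q*)S + (Q*/2)H = √(2DSH) ≈ €15,183.97.
Cost at Q = 260: (17,628/260)×173 + (260/2)×37.8 = €11,729.40 + €4,914.00 = €16,643.40.
Excess = €16,643.40 − €15,183.97 = €1,459.43.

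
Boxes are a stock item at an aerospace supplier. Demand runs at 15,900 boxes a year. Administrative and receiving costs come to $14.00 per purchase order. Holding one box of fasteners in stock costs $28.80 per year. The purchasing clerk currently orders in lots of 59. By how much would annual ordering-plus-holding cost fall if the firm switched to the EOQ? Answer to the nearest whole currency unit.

Extra cost ≈ $1,042 per year

EOQ = √(2DS/H) = √(2 × 15,900 × 14 / 28.8) ≈ 124.33.
Cost at Q* = (D/Q*)S + (Q*/2)H = √(2DSH) ≈ $3,580.75.
Cost at Q = 59: (15,900/59)×14 + (59/2)×28.8 = $3,772.88 + $849.60 = $4,622.48.
Excess = $4,622.48 − $3,580.75 = $1,041.73.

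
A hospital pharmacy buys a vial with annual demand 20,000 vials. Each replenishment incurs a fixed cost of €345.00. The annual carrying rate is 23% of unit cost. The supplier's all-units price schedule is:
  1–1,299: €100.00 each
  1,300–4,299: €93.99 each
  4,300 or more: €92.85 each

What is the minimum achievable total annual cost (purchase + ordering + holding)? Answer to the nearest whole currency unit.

TC* ≈ €1,899,159

Holding cost per unit per year at price C is H = 0.23·C.
For each price level, check whether its EOQ is feasible; otherwise the best quantity at that price is the breakpoint.
EOQ at €100.00 = 774.6 (feasible in tier 1): TC = 20,000×€100.00 + (20,000/774.6)×345 + (774.6/2)×0.23×€100.00 = €2,017,815.72.
EOQ at €93.99 = 799.0 < 1300, so use break Q=1300: TC = 20,000×€93.99 + (20,000/1300.0)×345 + (1300.0/2)×0.23×€93.99 = €1,899,159.20.
EOQ at €92.85 = 803.9 < 4300, so use break Q=4300: TC = 20,000×€92.85 + (20,000/4300.0)×345 + (4300.0/2)×0.23×€92.85 = €1,904,518.98.
Lowest total cost among the candidates is at Q = 1300.0.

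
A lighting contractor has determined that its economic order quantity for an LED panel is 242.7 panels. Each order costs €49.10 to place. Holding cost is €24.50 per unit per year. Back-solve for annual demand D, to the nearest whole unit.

D ≈ 14,696 panels per year

The basic EOQ model gives Q* = √(2DS/H); rearrange for the unknown.
From Q* = √(2DS/H): D = Q*²H / (2S) = 242.7² × 24.5 / (2 × 49.1) = 14695.831.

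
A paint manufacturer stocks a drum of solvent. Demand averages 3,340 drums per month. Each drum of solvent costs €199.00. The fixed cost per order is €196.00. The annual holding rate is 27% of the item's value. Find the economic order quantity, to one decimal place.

Annual demand D = 3,340 × 12 = 40,080.
Holding cost H = 0.27 × €199.00 = €53.7300 per unit per year.
EOQ = √(2DS / H) = √(2 × 40,080 × 196 / 53.73).
= √(15,711,360 / 53.73) = √292,413.177 ≈ 540.752.

Q* ≈ 540.8 drums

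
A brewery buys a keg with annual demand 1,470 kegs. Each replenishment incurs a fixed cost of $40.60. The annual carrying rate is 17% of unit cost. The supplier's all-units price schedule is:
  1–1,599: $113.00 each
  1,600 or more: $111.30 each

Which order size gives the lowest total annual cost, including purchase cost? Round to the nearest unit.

Holding cost per unit per year at price C is H = 0.17·C.
Evaluate total cost at each tier's feasible EOQ or, if the EOQ is below the tier, at the tier's minimum quantity.
EOQ at $113.00 = 78.8 (feasible in tier 1): TC = 1,470×$113.00 + (1,470/78.8)×40.6 + (78.8/2)×0.17×$113.00 = $167,624.26.
EOQ at $111.30 = 79.4 < 1600, so use break Q=1600: TC = 1,470×$111.30 + (1,470/1600.0)×40.6 + (1600.0/2)×0.17×$111.30 = $178,785.10.
Lowest total cost is $167,624.26 at Q = 78.8.

Q* ≈ 79 kegs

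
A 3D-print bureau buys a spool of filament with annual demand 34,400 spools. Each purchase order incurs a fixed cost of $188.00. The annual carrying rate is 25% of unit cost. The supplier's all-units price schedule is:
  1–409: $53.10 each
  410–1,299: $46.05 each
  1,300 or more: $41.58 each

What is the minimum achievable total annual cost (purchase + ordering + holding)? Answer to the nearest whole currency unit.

TC* ≈ $1,442,084

Holding cost per unit per year at price C is H = 0.25·C.
Evaluate total cost at each tier's feasible EOQ or, if the EOQ is below the tier, at the tier's minimum quantity.
Tier 1 ($53.10): EOQ = 987.1 exceeds tier's upper bound 409, so this tier is dominated.
EOQ at $46.05 = 1060.0 (feasible in tier 2): TC = 34,400×$46.05 + (34,400/1060.0)×188 + (1060.0/2)×0.25×$46.05 = $1,596,322.76.
EOQ at $41.58 = 1115.5 < 1300, so use break Q=1300: TC = 34,400×$41.58 + (34,400/1300.0)×188 + (1300.0/2)×0.25×$41.58 = $1,442,083.52.
Lowest total cost among the candidates is at Q = 1300.0.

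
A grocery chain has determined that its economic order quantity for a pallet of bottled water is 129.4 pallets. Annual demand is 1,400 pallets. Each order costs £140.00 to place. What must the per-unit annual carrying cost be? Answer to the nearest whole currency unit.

H ≈ £23

Invert the EOQ relation Q*² = 2DS/H.
From Q* = √(2DS/H): H = 2DS / Q*² = 2 × 1,400 × 140 / 129.4² = 23.4109.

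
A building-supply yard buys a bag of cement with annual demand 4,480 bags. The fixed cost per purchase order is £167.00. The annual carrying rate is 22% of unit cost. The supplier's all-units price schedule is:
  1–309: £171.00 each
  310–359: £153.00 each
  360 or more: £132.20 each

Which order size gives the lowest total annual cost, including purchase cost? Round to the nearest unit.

Holding cost per unit per year at price C is H = 0.22·C.
Candidates are each tier's EOQ (if it falls in that tier) and each price-break quantity.
EOQ at £171.00 = 199.4 (feasible in tier 1): TC = 4,480×£171.00 + (4,480/199.4)×167 + (199.4/2)×0.22×£171.00 = £773,582.77.
EOQ at £153.00 = 210.8 < 310, so use break Q=310: TC = 4,480×£153.00 + (4,480/310.0)×167 + (310.0/2)×0.22×£153.00 = £693,070.72.
EOQ at £132.20 = 226.8 < 360, so use break Q=360: TC = 4,480×£132.20 + (4,480/360.0)×167 + (360.0/2)×0.22×£132.20 = £599,569.34.
Lowest total cost is £599,569.34 at Q = 360.0.

Q* ≈ 360 bags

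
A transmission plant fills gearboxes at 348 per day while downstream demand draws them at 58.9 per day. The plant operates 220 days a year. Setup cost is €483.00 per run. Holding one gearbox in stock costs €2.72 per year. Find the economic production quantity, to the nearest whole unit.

Annual demand D = 58.9 × 220 = 12,958.
Production build-up factor (1 − d/p) = 1 − 58.9/348 = 0.8307.
Q* = √(2DS / (H(1 − d/p))) = √(2 × 12,958 × 483 / (2.72 × 0.8307)).
= √(12,517,428 / 2.2596) ≈ 2353.633.

Q* ≈ 2,354 gearboxes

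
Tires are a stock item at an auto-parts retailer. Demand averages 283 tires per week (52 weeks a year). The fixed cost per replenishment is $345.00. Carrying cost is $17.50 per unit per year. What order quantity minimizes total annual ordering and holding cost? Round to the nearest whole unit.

Q* ≈ 762 tires

Annual demand D = 283 × 52 = 14,716.
EOQ = √(2DS / H) = √(2 × 14,716 × 345 / 17.5).
= √(10,154,040 / 17.5) = √580,230.8571 ≈ 761.729.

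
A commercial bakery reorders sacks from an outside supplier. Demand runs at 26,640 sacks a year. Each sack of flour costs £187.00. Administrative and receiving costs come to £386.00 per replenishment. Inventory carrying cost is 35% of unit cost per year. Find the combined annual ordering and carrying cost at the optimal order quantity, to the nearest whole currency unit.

TC* ≈ £36,689

Holding cost H = 0.35 × £187.00 = £65.4500 per unit per year.
The optimal lot size = √(2DS/H) = √(2 × 26,640 × 386 / 65.45) ≈ 560.56.
At the optimum the two cost components are equal, so total cost = 2·(Q*/2)H = Q*·H.
Minimum total = √(2DSH) = √(2 × 26,640 × 386 × 65.45) ≈ 36688.553.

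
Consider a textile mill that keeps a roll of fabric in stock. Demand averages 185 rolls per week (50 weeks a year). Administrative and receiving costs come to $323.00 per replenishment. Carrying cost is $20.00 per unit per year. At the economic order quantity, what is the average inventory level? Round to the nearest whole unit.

Annual demand D = 185 × 50 = 9,250.
The optimal lot size = √(2DS/H) = √(2 × 9,250 × 323 / 20) ≈ 546.60.
Average inventory = Q*/2 ≈ 546.60 / 2 = 273.302.

Average inventory ≈ 273 rolls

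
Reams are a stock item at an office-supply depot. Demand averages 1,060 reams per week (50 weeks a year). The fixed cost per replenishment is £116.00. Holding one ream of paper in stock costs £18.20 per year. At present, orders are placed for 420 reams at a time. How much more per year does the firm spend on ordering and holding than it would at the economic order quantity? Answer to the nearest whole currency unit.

Extra cost ≈ £3,501 per year

Annual demand D = 1,060 × 50 = 53,000.
EOQ = √(2DS/H) = √(2 × 53,000 × 116 / 18.2) ≈ 821.95.
Cost at Q* = (D/Q*)S + (Q*/2)H = √(2DSH) ≈ £14,959.52.
Cost at Q = 420: (53,000/420)×116 + (420/2)×18.2 = £14,638.10 + £3,822.00 = £18,460.10.
Excess = £18,460.10 − £14,959.52 = £3,500.58.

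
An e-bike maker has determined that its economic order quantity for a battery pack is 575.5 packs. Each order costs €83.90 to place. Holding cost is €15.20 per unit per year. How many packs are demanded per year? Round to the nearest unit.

Invert the EOQ relation Q*² = 2DS/H.
From Q* = √(2DS/H): D = Q*²H / (2S) = 575.5² × 15.2 / (2 × 83.9) = 30001.453.

D ≈ 30,001 packs per year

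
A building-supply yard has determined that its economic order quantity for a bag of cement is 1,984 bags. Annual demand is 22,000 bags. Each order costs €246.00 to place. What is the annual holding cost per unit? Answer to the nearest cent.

Invert the EOQ relation Q*² = 2DS/H.
From Q* = √(2DS/H): H = 2DS / Q*² = 2 × 22,000 × 246 / 1,984² = 2.7498.

H ≈ €2.75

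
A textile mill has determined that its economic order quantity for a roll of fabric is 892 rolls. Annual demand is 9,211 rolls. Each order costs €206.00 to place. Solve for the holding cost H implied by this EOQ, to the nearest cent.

H ≈ €4.77

Invert the EOQ relation Q*² = 2DS/H.
From Q* = √(2DS/H): H = 2DS / Q*² = 2 × 9,211 × 206 / 892² = 4.7695.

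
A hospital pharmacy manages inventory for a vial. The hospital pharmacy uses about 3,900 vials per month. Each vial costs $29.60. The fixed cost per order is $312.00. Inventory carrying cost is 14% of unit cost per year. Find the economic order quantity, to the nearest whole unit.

Q* ≈ 2,655 vials

Annual demand D = 3,900 × 12 = 46,800.
Holding cost H = 0.14 × $29.60 = $4.1440 per unit per year.
EOQ = √(2DS / H) = √(2 × 46,800 × 312 / 4.144).
= √(29,203,200 / 4.144) = √7,047,104.2471 ≈ 2654.638.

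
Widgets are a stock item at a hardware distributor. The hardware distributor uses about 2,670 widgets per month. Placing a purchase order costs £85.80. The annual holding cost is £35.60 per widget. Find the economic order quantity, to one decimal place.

Annual demand D = 2,670 × 12 = 32,040.
EOQ = √(2DS / H) = √(2 × 32,040 × 85.8 / 35.6).
= √(5,498,064 / 35.6) = √154,440 ≈ 392.989.

Q* ≈ 393.0 widgets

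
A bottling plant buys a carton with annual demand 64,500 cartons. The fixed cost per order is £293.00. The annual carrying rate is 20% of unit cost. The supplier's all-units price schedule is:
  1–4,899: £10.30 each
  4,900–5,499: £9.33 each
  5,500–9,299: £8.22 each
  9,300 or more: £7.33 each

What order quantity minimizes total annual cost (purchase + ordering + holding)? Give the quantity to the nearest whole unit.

Holding cost per unit per year at price C is H = 0.20·C.
Candidates are each tier's EOQ (if it falls in that tier) and each price-break quantity.
EOQ at £10.30 = 4283.5 (feasible in tier 1): TC = 64,500×£10.30 + (64,500/4283.5)×293 + (4283.5/2)×0.20×£10.30 = £673,173.93.
EOQ at £9.33 = 4500.6 < 4900, so use break Q=4900: TC = 64,500×£9.33 + (64,500/4900.0)×293 + (4900.0/2)×0.20×£9.33 = £610,213.54.
EOQ at £8.22 = 4794.9 < 5500, so use break Q=5500: TC = 64,500×£8.22 + (64,500/5500.0)×293 + (5500.0/2)×0.20×£8.22 = £538,147.09.
EOQ at £7.33 = 5077.6 < 9300, so use break Q=9300: TC = 64,500×£7.33 + (64,500/9300.0)×293 + (9300.0/2)×0.20×£7.33 = £481,634.00.
Lowest total cost is £481,634.00 at Q = 9300.0.

Q* ≈ 9,300 cartons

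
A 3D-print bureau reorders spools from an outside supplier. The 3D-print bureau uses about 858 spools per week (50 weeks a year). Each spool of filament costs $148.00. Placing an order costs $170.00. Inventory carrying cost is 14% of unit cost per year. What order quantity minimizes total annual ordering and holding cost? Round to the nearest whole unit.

Annual demand D = 858 × 50 = 42,900.
Holding cost H = 0.14 × $148.00 = $20.7200 per unit per year.
EOQ = √(2DS / H) = √(2 × 42,900 × 170 / 20.72).
= √(14,586,000 / 20.72) = √703,957.529 ≈ 839.022.

Q* ≈ 839 spools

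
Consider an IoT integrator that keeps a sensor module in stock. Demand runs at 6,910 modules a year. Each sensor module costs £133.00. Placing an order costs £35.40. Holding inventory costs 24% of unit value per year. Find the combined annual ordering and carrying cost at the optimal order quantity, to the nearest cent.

TC* ≈ £3,951.73

Holding cost H = 0.24 × £133.00 = £31.9200 per unit per year.
Q* = √(2DS/H) = √(2 × 6,910 × 35.4 / 31.92) ≈ 123.80.
At the optimum the two cost components are equal, so total cost = 2·(Q*/2)H = Q*·H.
Minimum total = √(2DSH) = √(2 × 6,910 × 35.4 × 31.92) ≈ 3951.728.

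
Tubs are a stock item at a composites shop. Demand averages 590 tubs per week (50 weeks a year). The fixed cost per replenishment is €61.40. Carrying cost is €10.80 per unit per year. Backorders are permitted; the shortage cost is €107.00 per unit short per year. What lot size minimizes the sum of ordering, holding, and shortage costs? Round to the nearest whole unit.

Annual demand D = 590 × 50 = 29,500.
With planned backorders, Q* = √(2DS/H) · √((H+B)/B).
√(2DS/H) = √(2 × 29,500 × 61.4 / 10.8) = 579.160.
√((H+B)/B) = √((10.8+107)/107) = 1.0493.
Q* ≈ 607.686.

Q* ≈ 608 tubs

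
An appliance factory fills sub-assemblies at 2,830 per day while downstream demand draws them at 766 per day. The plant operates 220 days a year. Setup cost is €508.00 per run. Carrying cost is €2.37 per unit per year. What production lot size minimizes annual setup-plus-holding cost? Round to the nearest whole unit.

Q* ≈ 9,953 sub-assemblies

Annual demand D = 766 × 220 = 168,520.
Production build-up factor (1 − d/p) = 1 − 766/2,830 = 0.7293.
Q* = √(2DS / (H(1 − d/p))) = √(2 × 168,520 × 508 / (2.37 × 0.7293)).
= √(171,216,320 / 1.7285) ≈ 9952.605.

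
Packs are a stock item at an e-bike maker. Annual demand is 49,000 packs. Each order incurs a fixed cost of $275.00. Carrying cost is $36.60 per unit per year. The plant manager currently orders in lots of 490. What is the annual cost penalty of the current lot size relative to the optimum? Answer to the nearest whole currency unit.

Extra cost ≈ $5,060 per year

EOQ = √(2DS/H) = √(2 × 49,000 × 275 / 36.6) ≈ 858.10.
Cost at Q* = (D/Q*)S + (Q*/2)H = √(2DSH) ≈ $31,406.53.
Cost at Q = 490: (49,000/490)×275 + (490/2)×36.6 = $27,500.00 + $8,967.00 = $36,467.00.
Excess = $36,467.00 − $31,406.53 = $5,060.47.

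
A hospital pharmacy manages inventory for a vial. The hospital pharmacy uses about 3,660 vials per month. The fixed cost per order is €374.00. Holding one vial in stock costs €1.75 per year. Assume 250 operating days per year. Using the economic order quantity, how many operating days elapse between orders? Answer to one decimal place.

Annual demand D = 3,660 × 12 = 43,920.
Q* = √(2DS/H) = √(2 × 43,920 × 374 / 1.75) ≈ 4332.74.
Cycle time = Q*/D × 250 = 4332.74 / 43,920 × 250 ≈ 24.663 days.

T ≈ 24.7 days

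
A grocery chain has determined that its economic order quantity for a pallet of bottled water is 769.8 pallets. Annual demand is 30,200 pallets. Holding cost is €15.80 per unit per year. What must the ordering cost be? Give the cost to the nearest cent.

Squaring Q* = √(2DS/H) gives Q*² = 2DS/H.
From Q* = √(2DS/H): S = Q*²H / (2D) = 769.8² × 15.8 / (2 × 30,200) = 155.0158.

S ≈ €155.02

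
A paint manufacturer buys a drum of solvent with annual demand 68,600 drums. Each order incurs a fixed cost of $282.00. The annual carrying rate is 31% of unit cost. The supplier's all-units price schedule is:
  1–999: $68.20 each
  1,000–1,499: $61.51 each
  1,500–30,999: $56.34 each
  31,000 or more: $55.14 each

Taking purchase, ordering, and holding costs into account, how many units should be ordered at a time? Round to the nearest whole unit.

Holding cost per unit per year at price C is H = 0.31·C.
Evaluate total cost at each tier's feasible EOQ or, if the EOQ is below the tier, at the tier's minimum quantity.
Tier 1 ($68.20): EOQ = 1352.8 exceeds tier's upper bound 999, so this tier is dominated.
EOQ at $61.51 = 1424.5 (feasible in tier 2): TC = 68,600×$61.51 + (68,600/1424.5)×282 + (1424.5/2)×0.31×$61.51 = $4,246,747.60.
EOQ at $56.34 = 1488.4 < 1500, so use break Q=1500: TC = 68,600×$56.34 + (68,600/1500.0)×282 + (1500.0/2)×0.31×$56.34 = $3,890,919.85.
EOQ at $55.14 = 1504.5 < 31000, so use break Q=31000: TC = 68,600×$55.14 + (68,600/31000.0)×282 + (31000.0/2)×0.31×$55.14 = $4,048,175.74.
Lowest total cost is $3,890,919.85 at Q = 1500.0.

Q* ≈ 1,500 drums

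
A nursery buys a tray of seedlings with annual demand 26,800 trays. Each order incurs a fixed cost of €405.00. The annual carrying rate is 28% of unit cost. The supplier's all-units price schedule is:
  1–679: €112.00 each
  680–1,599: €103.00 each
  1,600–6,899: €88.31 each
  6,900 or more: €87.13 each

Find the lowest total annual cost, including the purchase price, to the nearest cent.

TC* ≈ €2,393,273.19

Holding cost per unit per year at price C is H = 0.28·C.
For each price level, check whether its EOQ is feasible; otherwise the best quantity at that price is the breakpoint.
Tier 1 (€112.00): EOQ = 832.0 exceeds tier's upper bound 679, so this tier is dominated.
EOQ at €103.00 = 867.6 (feasible in tier 2): TC = 26,800×€103.00 + (26,800/867.6)×405 + (867.6/2)×0.28×€103.00 = €2,785,421.17.
EOQ at €88.31 = 937.0 < 1600, so use break Q=1600: TC = 26,800×€88.31 + (26,800/1600.0)×405 + (1600.0/2)×0.28×€88.31 = €2,393,273.19.
EOQ at €87.13 = 943.3 < 6900, so use break Q=6900: TC = 26,800×€87.13 + (26,800/6900.0)×405 + (6900.0/2)×0.28×€87.13 = €2,420,824.62.
Lowest total cost among the candidates is at Q = 1600.0.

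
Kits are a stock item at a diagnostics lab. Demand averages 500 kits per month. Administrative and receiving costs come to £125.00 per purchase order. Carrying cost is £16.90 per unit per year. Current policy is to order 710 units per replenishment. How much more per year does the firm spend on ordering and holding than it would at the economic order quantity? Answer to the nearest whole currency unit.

Extra cost ≈ £2,021 per year

Annual demand D = 500 × 12 = 6,000.
EOQ = √(2DS/H) = √(2 × 6,000 × 125 / 16.9) ≈ 297.92.
Cost at Q* = (D/Q*)S + (Q*/2)H = √(2DSH) ≈ £5,034.88.
Cost at Q = 710: (6,000/710)×125 + (710/2)×16.9 = £1,056.34 + £5,999.50 = £7,055.84.
Excess = £7,055.84 − £5,034.88 = £2,020.96.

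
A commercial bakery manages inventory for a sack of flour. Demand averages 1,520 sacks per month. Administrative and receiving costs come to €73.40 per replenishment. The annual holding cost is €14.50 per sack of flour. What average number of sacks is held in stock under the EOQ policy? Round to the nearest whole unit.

Annual demand D = 1,520 × 12 = 18,240.
EOQ = √(2DS/H) = √(2 × 18,240 × 73.4 / 14.5) ≈ 429.73.
Average inventory = Q*/2 ≈ 429.73 / 2 = 214.863.

Average inventory ≈ 215 sacks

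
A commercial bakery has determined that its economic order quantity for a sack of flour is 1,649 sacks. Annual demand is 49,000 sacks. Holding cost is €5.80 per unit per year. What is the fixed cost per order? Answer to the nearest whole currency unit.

Invert the EOQ relation Q*² = 2DS/H.
From Q* = √(2DS/H): S = Q*²H / (2D) = 1,649² × 5.8 / (2 × 49,000) = 160.9323.

S ≈ €161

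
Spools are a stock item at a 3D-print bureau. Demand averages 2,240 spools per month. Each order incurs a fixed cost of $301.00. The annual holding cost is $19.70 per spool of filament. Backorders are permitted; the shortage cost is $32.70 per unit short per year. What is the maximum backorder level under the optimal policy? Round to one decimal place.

S* ≈ 431.3 spools

Annual demand D = 2,240 × 12 = 26,880.
With planned backorders, Q* = √(2DS/H) · √((H+B)/B).
√(2DS/H) = √(2 × 26,880 × 301 / 19.7) = 906.316.
√((H+B)/B) = √((19.7+32.7)/32.7) = 1.2659.
Q* ≈ 1147.286.
S* = Q* · H/(H+B) = 1147.286 × 19.7/52.4 ≈ 431.327.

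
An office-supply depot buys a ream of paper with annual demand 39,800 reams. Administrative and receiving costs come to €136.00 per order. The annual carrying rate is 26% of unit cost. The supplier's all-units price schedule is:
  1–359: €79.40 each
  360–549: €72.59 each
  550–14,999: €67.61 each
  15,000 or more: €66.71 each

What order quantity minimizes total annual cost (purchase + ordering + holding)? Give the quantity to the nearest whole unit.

Holding cost per unit per year at price C is H = 0.26·C.
Evaluate total cost at each tier's feasible EOQ or, if the EOQ is below the tier, at the tier's minimum quantity.
Tier 1 (€79.40): EOQ = 724.2 exceeds tier's upper bound 359, so this tier is dominated.
Tier 2 (€72.59): EOQ = 757.4 exceeds tier's upper bound 549, so this tier is dominated.
EOQ at €67.61 = 784.8 (feasible in tier 3): TC = 39,800×€67.61 + (39,800/784.8)×136 + (784.8/2)×0.26×€67.61 = €2,704,672.89.
EOQ at €66.71 = 790.0 < 15000, so use break Q=15000: TC = 39,800×€66.71 + (39,800/15000.0)×136 + (15000.0/2)×0.26×€66.71 = €2,785,503.35.
Lowest total cost is €2,704,672.89 at Q = 784.8.

Q* ≈ 785 reams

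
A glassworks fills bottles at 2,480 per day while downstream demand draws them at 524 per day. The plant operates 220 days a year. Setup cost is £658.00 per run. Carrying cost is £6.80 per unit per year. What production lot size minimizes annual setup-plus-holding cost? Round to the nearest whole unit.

Annual demand D = 524 × 220 = 115,280.
Production build-up factor (1 − d/p) = 1 − 524/2,480 = 0.7887.
Q* = √(2DS / (H(1 − d/p))) = √(2 × 115,280 × 658 / (6.8 × 0.7887)).
= √(151,708,480 / 5.3632) ≈ 5318.533.

Q* ≈ 5,319 bottles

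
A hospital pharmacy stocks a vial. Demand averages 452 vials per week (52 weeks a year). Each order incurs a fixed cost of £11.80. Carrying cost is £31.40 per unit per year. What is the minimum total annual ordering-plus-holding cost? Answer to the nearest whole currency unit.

TC* ≈ £4,173

Annual demand D = 452 × 52 = 23,504.
EOQ = √(2DS/H) = √(2 × 23,504 × 11.8 / 31.4) ≈ 132.91.
At Q*, ordering cost (D/Q*)S equals holding cost (Q*/2)H, each = √(DSH/2).
Minimum total = √(2DSH) = √(2 × 23,504 × 11.8 × 31.4) ≈ 4173.416.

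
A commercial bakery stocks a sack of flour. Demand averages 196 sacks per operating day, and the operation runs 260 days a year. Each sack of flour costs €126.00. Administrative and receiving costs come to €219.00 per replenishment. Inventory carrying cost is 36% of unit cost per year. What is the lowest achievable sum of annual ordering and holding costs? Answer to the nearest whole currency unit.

TC* ≈ €31,819

Annual demand D = 196 × 260 = 50,960.
Holding cost H = 0.36 × €126.00 = €45.3600 per unit per year.
EOQ = √(2DS/H) = √(2 × 50,960 × 219 / 45.36) ≈ 701.48.
At the optimum the two cost components are equal, so total cost = 2·(Q*/2)H = Q*·H.
Minimum total = √(2DSH) = √(2 × 50,960 × 219 × 45.36) ≈ 31819.129.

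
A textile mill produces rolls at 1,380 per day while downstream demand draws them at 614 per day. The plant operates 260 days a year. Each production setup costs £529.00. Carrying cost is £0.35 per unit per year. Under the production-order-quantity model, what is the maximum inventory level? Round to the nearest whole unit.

I_max ≈ 16,366 rolls

Annual demand D = 614 × 260 = 159,640.
Production build-up factor (1 − d/p) = 1 − 614/1,380 = 0.5551.
Q* = √(2DS / (H(1 − d/p))) = √(2 × 159,640 × 529 / (0.35 × 0.5551)).
= √(168,899,120 / 0.1943) ≈ 29485.251.
Maximum inventory = Q*(1 − d/p) = 29485.251 × 0.5551 ≈ 16366.451.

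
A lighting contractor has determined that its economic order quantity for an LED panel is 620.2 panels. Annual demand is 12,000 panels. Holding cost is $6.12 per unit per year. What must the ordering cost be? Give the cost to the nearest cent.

S ≈ $98.09

Squaring Q* = √(2DS/H) gives Q*² = 2DS/H.
From Q* = √(2DS/H): S = Q*²H / (2D) = 620.2² × 6.12 / (2 × 12,000) = 98.0853.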